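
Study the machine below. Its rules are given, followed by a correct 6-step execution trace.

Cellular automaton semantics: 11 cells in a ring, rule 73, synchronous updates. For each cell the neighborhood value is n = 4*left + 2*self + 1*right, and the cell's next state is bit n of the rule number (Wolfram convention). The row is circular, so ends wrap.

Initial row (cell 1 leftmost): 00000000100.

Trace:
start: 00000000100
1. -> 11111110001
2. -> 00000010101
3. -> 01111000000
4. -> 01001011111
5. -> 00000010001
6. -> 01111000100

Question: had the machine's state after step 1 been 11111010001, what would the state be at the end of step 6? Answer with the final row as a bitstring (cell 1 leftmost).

state after step 1 := 11111010001
2. -> 00001000101
3. -> 01100010000
4. -> 01101000111
5. -> 01100010101
6. -> 01101000000

01101000000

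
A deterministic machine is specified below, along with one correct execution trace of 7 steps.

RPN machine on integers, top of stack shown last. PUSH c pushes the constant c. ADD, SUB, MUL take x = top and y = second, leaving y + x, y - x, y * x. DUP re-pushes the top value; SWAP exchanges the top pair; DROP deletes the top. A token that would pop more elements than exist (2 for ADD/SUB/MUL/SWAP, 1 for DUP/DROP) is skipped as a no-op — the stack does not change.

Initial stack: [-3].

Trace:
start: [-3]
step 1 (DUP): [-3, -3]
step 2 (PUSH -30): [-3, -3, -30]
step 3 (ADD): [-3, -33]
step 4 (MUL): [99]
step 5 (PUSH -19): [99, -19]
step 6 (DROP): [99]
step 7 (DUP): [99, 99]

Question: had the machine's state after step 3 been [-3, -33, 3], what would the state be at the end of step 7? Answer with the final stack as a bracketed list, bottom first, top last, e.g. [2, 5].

[-3, -99, -99]

state after step 3 := [-3, -33, 3]
step 4 (MUL): [-3, -99]
step 5 (PUSH -19): [-3, -99, -19]
step 6 (DROP): [-3, -99]
step 7 (DUP): [-3, -99, -99]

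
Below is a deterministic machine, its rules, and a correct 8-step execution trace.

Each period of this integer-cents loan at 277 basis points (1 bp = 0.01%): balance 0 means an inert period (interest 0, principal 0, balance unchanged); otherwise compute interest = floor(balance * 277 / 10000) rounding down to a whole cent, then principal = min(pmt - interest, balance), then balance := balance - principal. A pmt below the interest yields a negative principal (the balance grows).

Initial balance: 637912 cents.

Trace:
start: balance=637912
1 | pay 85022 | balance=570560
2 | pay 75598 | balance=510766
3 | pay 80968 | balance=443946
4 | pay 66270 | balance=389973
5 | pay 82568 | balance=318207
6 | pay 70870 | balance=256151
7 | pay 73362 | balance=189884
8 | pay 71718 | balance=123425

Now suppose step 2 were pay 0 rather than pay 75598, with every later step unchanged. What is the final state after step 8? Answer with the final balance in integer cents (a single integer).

212490

(re-executing from step 2 with the substitution; state before step 2: balance=570560)
2 | pay 0 | balance=586364
3 | pay 80968 | balance=521638
4 | pay 66270 | balance=469817
5 | pay 82568 | balance=400262
6 | pay 70870 | balance=340479
7 | pay 73362 | balance=276548
8 | pay 71718 | balance=212490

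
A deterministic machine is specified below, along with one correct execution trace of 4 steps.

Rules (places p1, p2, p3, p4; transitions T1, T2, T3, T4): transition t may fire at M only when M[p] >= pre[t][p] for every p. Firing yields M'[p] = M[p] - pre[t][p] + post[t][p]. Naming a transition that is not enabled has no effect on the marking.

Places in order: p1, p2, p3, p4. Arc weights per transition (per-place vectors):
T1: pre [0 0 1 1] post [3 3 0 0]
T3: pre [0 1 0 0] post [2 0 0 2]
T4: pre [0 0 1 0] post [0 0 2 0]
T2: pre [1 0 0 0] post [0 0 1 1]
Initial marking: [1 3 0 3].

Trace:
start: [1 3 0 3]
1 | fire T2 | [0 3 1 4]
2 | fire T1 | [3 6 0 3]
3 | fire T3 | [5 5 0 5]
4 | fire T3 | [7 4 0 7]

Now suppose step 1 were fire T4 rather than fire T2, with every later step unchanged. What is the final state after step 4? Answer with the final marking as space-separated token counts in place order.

(re-executing from step 1 with the substitution; state before step 1: [1 3 0 3])
1 | fire T4 | [1 3 0 3]
2 | fire T1 | [1 3 0 3]
3 | fire T3 | [3 2 0 5]
4 | fire T3 | [5 1 0 7]

5 1 0 7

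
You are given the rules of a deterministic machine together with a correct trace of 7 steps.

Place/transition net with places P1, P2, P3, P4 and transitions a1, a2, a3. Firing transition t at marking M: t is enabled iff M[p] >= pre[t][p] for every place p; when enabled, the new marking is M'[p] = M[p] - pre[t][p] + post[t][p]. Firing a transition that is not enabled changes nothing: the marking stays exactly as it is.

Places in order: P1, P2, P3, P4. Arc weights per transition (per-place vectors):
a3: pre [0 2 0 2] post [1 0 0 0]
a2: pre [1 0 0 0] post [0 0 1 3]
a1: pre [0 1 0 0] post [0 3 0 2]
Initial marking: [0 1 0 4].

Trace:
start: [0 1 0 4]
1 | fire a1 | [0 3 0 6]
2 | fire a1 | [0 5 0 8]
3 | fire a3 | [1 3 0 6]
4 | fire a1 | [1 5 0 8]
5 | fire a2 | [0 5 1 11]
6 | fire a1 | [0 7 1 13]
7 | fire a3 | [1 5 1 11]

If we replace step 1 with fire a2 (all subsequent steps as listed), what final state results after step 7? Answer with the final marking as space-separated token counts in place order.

(re-executing from step 1 with the substitution; state before step 1: [0 1 0 4])
1 | fire a2 | [0 1 0 4]
2 | fire a1 | [0 3 0 6]
3 | fire a3 | [1 1 0 4]
4 | fire a1 | [1 3 0 6]
5 | fire a2 | [0 3 1 9]
6 | fire a1 | [0 5 1 11]
7 | fire a3 | [1 3 1 9]

1 3 1 9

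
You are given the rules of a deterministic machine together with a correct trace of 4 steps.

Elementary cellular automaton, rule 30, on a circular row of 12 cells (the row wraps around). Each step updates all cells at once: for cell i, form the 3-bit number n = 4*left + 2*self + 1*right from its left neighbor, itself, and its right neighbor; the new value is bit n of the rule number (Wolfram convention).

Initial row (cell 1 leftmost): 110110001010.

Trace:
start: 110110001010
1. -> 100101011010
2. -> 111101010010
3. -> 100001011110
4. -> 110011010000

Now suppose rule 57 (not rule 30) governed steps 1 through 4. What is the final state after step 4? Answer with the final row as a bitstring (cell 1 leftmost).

101101010101

(re-executing steps 1..4 under rule 57; state before step 1: 110110001010)
1. -> 101101100101
2. -> 011011010011
3. -> 110110101010
4. -> 101101010101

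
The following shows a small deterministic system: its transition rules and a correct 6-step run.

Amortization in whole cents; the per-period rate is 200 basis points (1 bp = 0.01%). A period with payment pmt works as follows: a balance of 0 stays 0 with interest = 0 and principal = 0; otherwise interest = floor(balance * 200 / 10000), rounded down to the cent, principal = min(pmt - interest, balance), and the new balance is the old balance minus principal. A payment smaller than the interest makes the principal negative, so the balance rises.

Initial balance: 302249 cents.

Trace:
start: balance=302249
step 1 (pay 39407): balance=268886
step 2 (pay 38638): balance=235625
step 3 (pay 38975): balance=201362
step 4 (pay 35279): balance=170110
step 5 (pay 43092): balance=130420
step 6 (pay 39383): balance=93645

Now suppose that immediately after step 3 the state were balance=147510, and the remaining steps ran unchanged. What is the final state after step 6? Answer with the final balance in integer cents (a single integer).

state after step 3 := balance=147510
step 4 (pay 35279): balance=115181
step 5 (pay 43092): balance=74392
step 6 (pay 39383): balance=36496

36496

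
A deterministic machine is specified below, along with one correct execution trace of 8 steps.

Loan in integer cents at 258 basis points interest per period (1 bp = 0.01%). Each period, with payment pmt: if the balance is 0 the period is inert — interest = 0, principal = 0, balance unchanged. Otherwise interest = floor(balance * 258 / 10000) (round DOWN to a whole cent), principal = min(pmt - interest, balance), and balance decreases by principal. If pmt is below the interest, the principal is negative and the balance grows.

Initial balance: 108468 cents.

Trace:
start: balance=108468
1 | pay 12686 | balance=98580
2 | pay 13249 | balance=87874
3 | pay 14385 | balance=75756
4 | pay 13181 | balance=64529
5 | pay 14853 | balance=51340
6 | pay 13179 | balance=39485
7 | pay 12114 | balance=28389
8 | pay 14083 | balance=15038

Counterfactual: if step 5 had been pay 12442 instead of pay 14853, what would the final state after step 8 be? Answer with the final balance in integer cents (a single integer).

17640

(re-executing from step 5 with the substitution; state before step 5: balance=64529)
5 | pay 12442 | balance=53751
6 | pay 13179 | balance=41958
7 | pay 12114 | balance=30926
8 | pay 14083 | balance=17640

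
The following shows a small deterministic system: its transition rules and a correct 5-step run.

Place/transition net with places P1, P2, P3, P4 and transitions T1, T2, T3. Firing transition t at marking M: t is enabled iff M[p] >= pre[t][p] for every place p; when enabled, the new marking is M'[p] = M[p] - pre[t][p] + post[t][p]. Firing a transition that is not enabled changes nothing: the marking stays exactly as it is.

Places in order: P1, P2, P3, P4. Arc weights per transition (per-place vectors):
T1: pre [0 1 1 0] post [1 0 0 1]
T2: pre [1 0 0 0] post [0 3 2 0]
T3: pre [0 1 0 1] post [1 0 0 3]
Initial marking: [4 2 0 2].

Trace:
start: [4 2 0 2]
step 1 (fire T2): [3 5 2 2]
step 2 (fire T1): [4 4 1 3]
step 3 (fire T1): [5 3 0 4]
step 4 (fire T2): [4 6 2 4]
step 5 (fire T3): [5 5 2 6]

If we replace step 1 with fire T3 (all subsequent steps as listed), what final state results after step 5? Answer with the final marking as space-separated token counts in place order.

5 3 2 6

(re-executing from step 1 with the substitution; state before step 1: [4 2 0 2])
step 1 (fire T3): [5 1 0 4]
step 2 (fire T1): [5 1 0 4]
step 3 (fire T1): [5 1 0 4]
step 4 (fire T2): [4 4 2 4]
step 5 (fire T3): [5 3 2 6]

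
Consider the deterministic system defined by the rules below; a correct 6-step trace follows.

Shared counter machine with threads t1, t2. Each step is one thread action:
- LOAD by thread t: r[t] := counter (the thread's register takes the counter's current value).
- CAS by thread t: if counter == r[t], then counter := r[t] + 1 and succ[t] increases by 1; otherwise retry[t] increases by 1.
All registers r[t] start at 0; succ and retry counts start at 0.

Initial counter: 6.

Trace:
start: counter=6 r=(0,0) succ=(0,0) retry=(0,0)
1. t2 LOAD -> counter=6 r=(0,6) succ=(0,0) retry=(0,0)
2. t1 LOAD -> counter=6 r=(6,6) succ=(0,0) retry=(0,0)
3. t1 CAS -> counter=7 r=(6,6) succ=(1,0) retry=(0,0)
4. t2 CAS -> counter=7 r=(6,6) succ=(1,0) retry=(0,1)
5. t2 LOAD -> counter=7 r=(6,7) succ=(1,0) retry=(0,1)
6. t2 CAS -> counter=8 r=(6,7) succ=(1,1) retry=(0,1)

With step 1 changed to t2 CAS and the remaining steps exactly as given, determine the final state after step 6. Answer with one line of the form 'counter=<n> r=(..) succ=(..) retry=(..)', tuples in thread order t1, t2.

(re-executing from step 1 with the substitution; state before step 1: counter=6 r=(0,0) succ=(0,0) retry=(0,0))
1. t2 CAS -> counter=6 r=(0,0) succ=(0,0) retry=(0,1)
2. t1 LOAD -> counter=6 r=(6,0) succ=(0,0) retry=(0,1)
3. t1 CAS -> counter=7 r=(6,0) succ=(1,0) retry=(0,1)
4. t2 CAS -> counter=7 r=(6,0) succ=(1,0) retry=(0,2)
5. t2 LOAD -> counter=7 r=(6,7) succ=(1,0) retry=(0,2)
6. t2 CAS -> counter=8 r=(6,7) succ=(1,1) retry=(0,2)

counter=8 r=(6,7) succ=(1,1) retry=(0,2)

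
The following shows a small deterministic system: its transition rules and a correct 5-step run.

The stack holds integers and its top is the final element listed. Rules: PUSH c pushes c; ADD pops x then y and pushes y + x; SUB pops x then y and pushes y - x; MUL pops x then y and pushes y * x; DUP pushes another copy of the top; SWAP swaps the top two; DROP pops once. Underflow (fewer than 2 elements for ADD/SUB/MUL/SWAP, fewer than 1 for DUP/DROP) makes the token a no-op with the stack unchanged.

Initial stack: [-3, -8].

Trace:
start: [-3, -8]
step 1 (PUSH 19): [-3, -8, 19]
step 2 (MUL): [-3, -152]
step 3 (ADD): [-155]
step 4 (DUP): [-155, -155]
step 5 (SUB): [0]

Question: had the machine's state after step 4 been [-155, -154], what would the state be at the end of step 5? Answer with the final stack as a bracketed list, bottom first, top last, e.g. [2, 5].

[-1]

state after step 4 := [-155, -154]
step 5 (SUB): [-1]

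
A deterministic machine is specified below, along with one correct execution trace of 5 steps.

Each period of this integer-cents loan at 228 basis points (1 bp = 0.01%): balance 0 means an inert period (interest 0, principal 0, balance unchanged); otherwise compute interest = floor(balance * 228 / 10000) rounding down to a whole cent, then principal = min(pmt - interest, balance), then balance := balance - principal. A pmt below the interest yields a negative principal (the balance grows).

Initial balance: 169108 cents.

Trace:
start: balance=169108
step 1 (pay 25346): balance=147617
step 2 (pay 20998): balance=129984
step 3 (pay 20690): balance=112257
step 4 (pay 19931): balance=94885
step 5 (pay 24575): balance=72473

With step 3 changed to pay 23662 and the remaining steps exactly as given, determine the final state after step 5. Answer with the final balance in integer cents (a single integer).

69364

(re-executing from step 3 with the substitution; state before step 3: balance=129984)
step 3 (pay 23662): balance=109285
step 4 (pay 19931): balance=91845
step 5 (pay 24575): balance=69364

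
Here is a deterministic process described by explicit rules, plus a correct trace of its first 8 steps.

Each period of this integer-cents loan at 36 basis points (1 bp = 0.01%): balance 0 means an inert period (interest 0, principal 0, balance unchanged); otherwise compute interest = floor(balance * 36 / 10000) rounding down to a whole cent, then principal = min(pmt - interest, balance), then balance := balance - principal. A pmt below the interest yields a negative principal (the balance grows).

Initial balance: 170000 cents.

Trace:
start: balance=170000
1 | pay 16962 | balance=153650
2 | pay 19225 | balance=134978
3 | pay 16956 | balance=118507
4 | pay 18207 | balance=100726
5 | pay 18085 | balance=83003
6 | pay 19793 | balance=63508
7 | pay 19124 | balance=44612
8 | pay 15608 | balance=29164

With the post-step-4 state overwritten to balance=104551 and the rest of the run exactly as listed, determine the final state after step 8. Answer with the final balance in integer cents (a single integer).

33045

state after step 4 := balance=104551
5 | pay 18085 | balance=86842
6 | pay 19793 | balance=67361
7 | pay 19124 | balance=48479
8 | pay 15608 | balance=33045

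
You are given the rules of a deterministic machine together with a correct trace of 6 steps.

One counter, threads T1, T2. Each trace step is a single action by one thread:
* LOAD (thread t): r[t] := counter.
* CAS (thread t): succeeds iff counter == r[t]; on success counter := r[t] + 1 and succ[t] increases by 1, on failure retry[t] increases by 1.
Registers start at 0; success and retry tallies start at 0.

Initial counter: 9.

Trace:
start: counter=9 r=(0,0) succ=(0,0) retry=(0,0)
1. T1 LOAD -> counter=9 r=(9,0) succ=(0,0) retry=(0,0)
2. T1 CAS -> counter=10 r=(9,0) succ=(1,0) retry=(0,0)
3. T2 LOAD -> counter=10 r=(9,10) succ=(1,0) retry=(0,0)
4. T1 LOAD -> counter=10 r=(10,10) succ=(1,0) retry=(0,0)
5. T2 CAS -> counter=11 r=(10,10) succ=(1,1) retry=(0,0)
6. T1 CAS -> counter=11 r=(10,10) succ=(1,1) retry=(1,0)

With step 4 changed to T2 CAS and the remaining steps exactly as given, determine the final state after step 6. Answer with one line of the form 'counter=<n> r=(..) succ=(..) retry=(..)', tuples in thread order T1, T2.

counter=11 r=(9,10) succ=(1,1) retry=(1,1)

(re-executing from step 4 with the substitution; state before step 4: counter=10 r=(9,10) succ=(1,0) retry=(0,0))
4. T2 CAS -> counter=11 r=(9,10) succ=(1,1) retry=(0,0)
5. T2 CAS -> counter=11 r=(9,10) succ=(1,1) retry=(0,1)
6. T1 CAS -> counter=11 r=(9,10) succ=(1,1) retry=(1,1)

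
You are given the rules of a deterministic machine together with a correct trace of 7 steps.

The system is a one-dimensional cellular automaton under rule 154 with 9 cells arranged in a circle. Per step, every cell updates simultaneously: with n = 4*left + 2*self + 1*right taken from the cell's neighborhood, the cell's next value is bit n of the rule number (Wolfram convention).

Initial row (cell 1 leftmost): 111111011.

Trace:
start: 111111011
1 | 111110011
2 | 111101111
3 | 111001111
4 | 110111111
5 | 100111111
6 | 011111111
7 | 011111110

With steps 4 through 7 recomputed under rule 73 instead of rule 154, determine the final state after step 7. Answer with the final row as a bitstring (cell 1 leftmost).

(re-executing steps 4..7 under rule 73; state before step 4: 111001111)
4 | 001001000
5 | 100000011
6 | 101111010
7 | 001001000

001001000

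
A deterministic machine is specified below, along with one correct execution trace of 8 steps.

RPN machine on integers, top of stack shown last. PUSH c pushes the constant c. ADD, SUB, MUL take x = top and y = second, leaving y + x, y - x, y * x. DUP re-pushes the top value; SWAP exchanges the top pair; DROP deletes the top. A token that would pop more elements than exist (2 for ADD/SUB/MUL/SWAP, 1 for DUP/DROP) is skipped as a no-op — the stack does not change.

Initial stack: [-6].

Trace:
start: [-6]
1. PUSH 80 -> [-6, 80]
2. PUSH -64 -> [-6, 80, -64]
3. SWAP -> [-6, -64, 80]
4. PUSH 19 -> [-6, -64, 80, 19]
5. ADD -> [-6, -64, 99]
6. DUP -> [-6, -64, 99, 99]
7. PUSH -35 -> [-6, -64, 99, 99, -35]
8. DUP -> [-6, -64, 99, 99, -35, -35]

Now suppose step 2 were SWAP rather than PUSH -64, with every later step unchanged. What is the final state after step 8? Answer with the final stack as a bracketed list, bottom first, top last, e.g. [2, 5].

[-6, 99, 99, -35, -35]

(re-executing from step 2 with the substitution; state before step 2: [-6, 80])
2. SWAP -> [80, -6]
3. SWAP -> [-6, 80]
4. PUSH 19 -> [-6, 80, 19]
5. ADD -> [-6, 99]
6. DUP -> [-6, 99, 99]
7. PUSH -35 -> [-6, 99, 99, -35]
8. DUP -> [-6, 99, 99, -35, -35]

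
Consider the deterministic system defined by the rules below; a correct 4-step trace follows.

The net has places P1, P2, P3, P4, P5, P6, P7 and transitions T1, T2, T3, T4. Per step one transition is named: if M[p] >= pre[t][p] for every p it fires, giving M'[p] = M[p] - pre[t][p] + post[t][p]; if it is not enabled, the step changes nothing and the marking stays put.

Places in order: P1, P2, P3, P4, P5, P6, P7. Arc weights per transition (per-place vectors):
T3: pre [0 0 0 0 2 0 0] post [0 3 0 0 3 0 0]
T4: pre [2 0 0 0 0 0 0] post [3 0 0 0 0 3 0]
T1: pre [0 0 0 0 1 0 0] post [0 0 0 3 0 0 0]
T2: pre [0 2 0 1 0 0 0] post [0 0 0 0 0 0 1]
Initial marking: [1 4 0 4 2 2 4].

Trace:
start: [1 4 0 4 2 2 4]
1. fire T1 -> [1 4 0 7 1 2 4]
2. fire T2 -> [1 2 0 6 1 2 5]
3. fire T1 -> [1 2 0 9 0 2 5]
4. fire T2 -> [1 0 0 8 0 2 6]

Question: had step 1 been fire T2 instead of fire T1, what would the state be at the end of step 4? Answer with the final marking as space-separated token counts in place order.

1 0 0 5 1 2 6

(re-executing from step 1 with the substitution; state before step 1: [1 4 0 4 2 2 4])
1. fire T2 -> [1 2 0 3 2 2 5]
2. fire T2 -> [1 0 0 2 2 2 6]
3. fire T1 -> [1 0 0 5 1 2 6]
4. fire T2 -> [1 0 0 5 1 2 6]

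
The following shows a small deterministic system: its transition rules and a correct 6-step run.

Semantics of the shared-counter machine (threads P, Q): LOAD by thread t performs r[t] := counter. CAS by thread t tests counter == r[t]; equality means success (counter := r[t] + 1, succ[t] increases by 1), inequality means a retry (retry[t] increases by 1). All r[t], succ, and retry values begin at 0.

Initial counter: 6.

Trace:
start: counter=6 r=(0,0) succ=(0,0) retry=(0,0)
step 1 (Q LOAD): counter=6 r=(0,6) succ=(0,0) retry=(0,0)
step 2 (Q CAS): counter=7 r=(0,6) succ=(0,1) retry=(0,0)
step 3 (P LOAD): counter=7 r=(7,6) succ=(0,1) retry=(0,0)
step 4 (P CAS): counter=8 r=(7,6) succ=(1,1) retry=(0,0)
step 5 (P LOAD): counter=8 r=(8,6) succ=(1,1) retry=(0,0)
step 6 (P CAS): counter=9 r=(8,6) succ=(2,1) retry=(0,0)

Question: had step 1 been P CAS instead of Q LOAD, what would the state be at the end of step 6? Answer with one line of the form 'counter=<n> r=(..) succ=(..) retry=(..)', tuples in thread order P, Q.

counter=8 r=(7,0) succ=(2,0) retry=(1,1)

(re-executing from step 1 with the substitution; state before step 1: counter=6 r=(0,0) succ=(0,0) retry=(0,0))
step 1 (P CAS): counter=6 r=(0,0) succ=(0,0) retry=(1,0)
step 2 (Q CAS): counter=6 r=(0,0) succ=(0,0) retry=(1,1)
step 3 (P LOAD): counter=6 r=(6,0) succ=(0,0) retry=(1,1)
step 4 (P CAS): counter=7 r=(6,0) succ=(1,0) retry=(1,1)
step 5 (P LOAD): counter=7 r=(7,0) succ=(1,0) retry=(1,1)
step 6 (P CAS): counter=8 r=(7,0) succ=(2,0) retry=(1,1)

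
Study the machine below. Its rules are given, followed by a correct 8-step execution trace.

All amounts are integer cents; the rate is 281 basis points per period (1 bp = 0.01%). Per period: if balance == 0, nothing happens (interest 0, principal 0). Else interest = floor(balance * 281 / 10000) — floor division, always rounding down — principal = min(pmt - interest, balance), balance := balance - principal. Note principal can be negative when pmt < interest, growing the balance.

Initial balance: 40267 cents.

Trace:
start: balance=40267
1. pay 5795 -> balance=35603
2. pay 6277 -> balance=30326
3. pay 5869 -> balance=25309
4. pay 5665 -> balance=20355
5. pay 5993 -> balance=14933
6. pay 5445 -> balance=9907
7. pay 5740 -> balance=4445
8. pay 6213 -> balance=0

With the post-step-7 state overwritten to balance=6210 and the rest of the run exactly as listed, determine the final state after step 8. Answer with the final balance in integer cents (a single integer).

state after step 7 := balance=6210
8. pay 6213 -> balance=171

171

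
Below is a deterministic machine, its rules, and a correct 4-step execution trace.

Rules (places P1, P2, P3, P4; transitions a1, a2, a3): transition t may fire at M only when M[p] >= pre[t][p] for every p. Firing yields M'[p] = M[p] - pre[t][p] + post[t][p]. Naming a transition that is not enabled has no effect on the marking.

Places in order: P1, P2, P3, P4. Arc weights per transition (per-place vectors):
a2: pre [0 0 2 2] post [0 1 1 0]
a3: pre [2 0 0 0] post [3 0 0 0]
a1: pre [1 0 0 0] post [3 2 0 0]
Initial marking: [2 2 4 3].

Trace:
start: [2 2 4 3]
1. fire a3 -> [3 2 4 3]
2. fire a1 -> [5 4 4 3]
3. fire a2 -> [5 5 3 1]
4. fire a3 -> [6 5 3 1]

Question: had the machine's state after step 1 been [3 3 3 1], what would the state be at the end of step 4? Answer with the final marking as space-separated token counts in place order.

state after step 1 := [3 3 3 1]
2. fire a1 -> [5 5 3 1]
3. fire a2 -> [5 5 3 1]
4. fire a3 -> [6 5 3 1]

6 5 3 1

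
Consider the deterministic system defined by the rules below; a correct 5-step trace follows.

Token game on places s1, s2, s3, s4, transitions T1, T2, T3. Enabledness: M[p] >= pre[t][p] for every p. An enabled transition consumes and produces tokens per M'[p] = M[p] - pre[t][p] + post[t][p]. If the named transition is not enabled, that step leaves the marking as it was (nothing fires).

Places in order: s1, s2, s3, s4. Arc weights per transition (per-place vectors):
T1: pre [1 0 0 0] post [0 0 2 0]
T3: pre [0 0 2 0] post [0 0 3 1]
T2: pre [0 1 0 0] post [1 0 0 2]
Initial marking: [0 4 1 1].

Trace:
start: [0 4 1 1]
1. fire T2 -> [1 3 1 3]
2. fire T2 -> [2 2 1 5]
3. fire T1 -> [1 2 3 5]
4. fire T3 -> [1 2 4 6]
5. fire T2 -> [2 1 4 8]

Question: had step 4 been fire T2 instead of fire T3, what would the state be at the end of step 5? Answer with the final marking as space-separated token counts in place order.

(re-executing from step 4 with the substitution; state before step 4: [1 2 3 5])
4. fire T2 -> [2 1 3 7]
5. fire T2 -> [3 0 3 9]

3 0 3 9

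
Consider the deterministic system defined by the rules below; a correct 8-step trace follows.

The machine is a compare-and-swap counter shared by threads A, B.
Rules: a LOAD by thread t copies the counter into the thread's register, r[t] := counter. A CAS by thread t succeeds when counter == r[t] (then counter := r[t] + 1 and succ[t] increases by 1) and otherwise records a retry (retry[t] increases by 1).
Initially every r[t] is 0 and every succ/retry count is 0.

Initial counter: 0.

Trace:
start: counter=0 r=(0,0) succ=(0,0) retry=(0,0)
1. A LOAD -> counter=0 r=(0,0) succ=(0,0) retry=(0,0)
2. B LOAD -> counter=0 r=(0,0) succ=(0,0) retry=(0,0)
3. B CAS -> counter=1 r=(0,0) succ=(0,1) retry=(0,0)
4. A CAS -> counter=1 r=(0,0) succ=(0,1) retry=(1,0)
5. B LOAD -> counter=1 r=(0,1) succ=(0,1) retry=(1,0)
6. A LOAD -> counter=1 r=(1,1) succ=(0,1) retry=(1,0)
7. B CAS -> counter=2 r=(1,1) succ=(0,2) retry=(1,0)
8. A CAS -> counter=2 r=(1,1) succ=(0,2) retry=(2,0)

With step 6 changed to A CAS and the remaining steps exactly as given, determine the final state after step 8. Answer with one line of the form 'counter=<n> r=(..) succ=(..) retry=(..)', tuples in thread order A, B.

counter=2 r=(0,1) succ=(0,2) retry=(3,0)

(re-executing from step 6 with the substitution; state before step 6: counter=1 r=(0,1) succ=(0,1) retry=(1,0))
6. A CAS -> counter=1 r=(0,1) succ=(0,1) retry=(2,0)
7. B CAS -> counter=2 r=(0,1) succ=(0,2) retry=(2,0)
8. A CAS -> counter=2 r=(0,1) succ=(0,2) retry=(3,0)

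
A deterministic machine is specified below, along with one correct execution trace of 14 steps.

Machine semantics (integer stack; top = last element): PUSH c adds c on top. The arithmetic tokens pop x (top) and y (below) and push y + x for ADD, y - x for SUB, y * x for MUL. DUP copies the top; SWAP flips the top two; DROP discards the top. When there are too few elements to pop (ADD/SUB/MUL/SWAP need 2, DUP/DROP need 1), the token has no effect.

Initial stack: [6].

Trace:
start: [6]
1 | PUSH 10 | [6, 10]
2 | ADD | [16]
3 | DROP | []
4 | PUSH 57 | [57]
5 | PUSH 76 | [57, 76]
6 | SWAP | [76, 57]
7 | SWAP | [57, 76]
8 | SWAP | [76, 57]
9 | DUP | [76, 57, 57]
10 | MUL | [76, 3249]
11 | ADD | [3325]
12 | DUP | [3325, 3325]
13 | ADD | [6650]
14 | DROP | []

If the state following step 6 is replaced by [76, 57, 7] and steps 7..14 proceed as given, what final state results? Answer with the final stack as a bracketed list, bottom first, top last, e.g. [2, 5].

state after step 6 := [76, 57, 7]
7 | SWAP | [76, 7, 57]
8 | SWAP | [76, 57, 7]
9 | DUP | [76, 57, 7, 7]
10 | MUL | [76, 57, 49]
11 | ADD | [76, 106]
12 | DUP | [76, 106, 106]
13 | ADD | [76, 212]
14 | DROP | [76]

[76]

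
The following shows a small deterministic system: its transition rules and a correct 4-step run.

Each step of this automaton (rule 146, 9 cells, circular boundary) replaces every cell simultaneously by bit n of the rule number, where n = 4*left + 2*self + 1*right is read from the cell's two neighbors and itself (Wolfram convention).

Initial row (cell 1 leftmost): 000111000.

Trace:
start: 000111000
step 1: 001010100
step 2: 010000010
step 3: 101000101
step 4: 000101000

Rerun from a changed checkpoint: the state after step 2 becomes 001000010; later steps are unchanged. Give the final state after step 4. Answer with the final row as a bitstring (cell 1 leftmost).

state after step 2 := 001000010
step 3: 010100101
step 4: 000011000

000011000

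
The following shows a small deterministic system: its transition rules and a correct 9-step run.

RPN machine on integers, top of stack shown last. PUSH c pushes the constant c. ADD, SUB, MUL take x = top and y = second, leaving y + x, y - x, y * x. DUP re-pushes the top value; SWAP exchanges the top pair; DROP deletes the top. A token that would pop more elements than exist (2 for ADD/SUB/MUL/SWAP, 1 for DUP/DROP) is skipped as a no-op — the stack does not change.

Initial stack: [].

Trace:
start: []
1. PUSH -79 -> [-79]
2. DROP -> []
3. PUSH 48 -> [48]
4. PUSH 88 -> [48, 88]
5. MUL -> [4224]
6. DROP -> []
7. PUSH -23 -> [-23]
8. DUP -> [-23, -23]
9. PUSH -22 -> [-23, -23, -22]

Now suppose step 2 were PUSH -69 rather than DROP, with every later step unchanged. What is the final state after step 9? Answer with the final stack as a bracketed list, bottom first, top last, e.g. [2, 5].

(re-executing from step 2 with the substitution; state before step 2: [-79])
2. PUSH -69 -> [-79, -69]
3. PUSH 48 -> [-79, -69, 48]
4. PUSH 88 -> [-79, -69, 48, 88]
5. MUL -> [-79, -69, 4224]
6. DROP -> [-79, -69]
7. PUSH -23 -> [-79, -69, -23]
8. DUP -> [-79, -69, -23, -23]
9. PUSH -22 -> [-79, -69, -23, -23, -22]

[-79, -69, -23, -23, -22]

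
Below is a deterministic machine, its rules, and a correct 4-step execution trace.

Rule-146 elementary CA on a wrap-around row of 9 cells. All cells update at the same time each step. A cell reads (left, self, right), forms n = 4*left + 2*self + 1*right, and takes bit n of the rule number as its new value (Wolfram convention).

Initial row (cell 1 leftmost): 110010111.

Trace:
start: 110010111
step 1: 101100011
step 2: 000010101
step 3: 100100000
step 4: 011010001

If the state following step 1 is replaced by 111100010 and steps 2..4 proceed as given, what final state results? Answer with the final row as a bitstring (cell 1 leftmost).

state after step 1 := 111100010
step 2: 011010100
step 3: 100000010
step 4: 010000100

010000100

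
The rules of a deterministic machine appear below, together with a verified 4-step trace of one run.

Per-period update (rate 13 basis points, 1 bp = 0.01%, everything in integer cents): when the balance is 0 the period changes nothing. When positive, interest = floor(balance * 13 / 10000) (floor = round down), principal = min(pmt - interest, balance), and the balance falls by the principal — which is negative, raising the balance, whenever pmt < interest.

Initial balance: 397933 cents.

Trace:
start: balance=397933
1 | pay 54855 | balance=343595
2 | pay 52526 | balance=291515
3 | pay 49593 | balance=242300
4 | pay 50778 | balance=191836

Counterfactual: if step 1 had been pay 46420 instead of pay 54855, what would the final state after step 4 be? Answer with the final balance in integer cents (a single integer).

(re-executing from step 1 with the substitution; state before step 1: balance=397933)
1 | pay 46420 | balance=352030
2 | pay 52526 | balance=299961
3 | pay 49593 | balance=250757
4 | pay 50778 | balance=200304

200304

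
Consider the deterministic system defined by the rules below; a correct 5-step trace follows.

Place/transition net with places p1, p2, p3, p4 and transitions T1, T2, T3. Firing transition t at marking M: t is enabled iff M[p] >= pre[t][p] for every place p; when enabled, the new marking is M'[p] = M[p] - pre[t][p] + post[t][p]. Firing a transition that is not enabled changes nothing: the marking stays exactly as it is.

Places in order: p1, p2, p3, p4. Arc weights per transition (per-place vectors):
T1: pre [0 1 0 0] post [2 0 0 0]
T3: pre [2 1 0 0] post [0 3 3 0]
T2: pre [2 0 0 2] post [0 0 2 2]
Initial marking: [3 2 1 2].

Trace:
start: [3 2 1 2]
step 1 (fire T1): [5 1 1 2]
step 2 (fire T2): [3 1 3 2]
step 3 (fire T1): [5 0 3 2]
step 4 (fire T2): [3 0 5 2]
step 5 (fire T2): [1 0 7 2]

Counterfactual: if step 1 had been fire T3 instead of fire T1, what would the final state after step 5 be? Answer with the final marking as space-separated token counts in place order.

1 3 6 2

(re-executing from step 1 with the substitution; state before step 1: [3 2 1 2])
step 1 (fire T3): [1 4 4 2]
step 2 (fire T2): [1 4 4 2]
step 3 (fire T1): [3 3 4 2]
step 4 (fire T2): [1 3 6 2]
step 5 (fire T2): [1 3 6 2]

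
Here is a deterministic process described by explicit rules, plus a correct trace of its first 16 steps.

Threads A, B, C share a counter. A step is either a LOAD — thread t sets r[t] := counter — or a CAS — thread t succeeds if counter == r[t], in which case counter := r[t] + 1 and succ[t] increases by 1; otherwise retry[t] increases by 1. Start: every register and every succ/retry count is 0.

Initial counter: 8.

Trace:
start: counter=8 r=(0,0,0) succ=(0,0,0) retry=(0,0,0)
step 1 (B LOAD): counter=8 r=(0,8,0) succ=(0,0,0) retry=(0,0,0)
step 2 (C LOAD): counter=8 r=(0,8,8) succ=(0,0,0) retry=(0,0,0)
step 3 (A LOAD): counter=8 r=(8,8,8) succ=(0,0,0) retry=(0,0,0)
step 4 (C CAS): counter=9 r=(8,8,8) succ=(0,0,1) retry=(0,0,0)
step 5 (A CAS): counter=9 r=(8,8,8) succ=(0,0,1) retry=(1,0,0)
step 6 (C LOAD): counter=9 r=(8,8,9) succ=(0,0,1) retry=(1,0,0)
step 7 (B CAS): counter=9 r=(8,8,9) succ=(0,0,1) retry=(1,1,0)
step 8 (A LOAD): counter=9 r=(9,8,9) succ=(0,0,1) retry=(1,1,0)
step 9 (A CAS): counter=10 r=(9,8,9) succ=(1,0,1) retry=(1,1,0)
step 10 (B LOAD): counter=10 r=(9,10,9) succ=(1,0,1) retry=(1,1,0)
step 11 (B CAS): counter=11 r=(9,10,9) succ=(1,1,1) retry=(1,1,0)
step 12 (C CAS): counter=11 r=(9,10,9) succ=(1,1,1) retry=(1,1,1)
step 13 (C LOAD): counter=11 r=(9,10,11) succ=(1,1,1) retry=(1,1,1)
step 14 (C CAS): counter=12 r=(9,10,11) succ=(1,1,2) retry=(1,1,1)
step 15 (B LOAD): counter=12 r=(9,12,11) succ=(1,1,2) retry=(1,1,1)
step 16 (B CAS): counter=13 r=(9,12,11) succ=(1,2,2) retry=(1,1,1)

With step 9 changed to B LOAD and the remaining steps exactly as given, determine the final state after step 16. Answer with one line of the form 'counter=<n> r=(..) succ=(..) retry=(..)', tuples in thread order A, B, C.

counter=12 r=(9,11,10) succ=(0,2,2) retry=(1,1,1)

(re-executing from step 9 with the substitution; state before step 9: counter=9 r=(9,8,9) succ=(0,0,1) retry=(1,1,0))
step 9 (B LOAD): counter=9 r=(9,9,9) succ=(0,0,1) retry=(1,1,0)
step 10 (B LOAD): counter=9 r=(9,9,9) succ=(0,0,1) retry=(1,1,0)
step 11 (B CAS): counter=10 r=(9,9,9) succ=(0,1,1) retry=(1,1,0)
step 12 (C CAS): counter=10 r=(9,9,9) succ=(0,1,1) retry=(1,1,1)
step 13 (C LOAD): counter=10 r=(9,9,10) succ=(0,1,1) retry=(1,1,1)
step 14 (C CAS): counter=11 r=(9,9,10) succ=(0,1,2) retry=(1,1,1)
step 15 (B LOAD): counter=11 r=(9,11,10) succ=(0,1,2) retry=(1,1,1)
step 16 (B CAS): counter=12 r=(9,11,10) succ=(0,2,2) retry=(1,1,1)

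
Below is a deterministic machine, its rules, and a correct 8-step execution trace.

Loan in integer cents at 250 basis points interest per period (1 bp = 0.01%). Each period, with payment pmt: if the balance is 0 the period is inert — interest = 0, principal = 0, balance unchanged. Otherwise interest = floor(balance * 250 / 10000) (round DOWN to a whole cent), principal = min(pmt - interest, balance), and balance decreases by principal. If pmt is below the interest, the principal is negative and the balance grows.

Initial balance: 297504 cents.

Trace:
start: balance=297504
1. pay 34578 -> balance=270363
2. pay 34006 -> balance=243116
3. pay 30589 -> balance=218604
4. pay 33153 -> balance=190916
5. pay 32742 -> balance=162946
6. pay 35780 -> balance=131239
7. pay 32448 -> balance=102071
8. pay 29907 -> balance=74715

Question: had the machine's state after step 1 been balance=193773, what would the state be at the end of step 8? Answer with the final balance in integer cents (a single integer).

state after step 1 := balance=193773
2. pay 34006 -> balance=164611
3. pay 30589 -> balance=138137
4. pay 33153 -> balance=108437
5. pay 32742 -> balance=78405
6. pay 35780 -> balance=44585
7. pay 32448 -> balance=13251
8. pay 29907 -> balance=0

0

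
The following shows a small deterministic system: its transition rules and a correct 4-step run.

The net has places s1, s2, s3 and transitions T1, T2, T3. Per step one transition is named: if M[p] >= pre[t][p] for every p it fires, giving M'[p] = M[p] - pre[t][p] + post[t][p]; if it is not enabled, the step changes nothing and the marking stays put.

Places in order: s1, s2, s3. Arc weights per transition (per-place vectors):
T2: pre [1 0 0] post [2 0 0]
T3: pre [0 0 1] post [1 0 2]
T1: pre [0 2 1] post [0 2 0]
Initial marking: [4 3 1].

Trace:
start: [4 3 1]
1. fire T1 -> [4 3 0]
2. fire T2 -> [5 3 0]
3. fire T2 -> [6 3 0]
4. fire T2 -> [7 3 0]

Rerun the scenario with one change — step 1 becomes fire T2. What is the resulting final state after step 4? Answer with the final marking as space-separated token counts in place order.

8 3 1

(re-executing from step 1 with the substitution; state before step 1: [4 3 1])
1. fire T2 -> [5 3 1]
2. fire T2 -> [6 3 1]
3. fire T2 -> [7 3 1]
4. fire T2 -> [8 3 1]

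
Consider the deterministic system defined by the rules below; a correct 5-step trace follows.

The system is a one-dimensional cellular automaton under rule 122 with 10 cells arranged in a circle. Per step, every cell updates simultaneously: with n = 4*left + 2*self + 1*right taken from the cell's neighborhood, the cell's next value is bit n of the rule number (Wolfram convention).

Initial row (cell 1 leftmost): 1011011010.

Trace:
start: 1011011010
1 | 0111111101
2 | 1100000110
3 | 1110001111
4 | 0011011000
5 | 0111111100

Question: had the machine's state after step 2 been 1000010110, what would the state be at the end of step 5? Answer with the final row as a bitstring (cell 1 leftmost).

state after step 2 := 1000010110
3 | 0100101111
4 | 1011011001
5 | 1111111111

1111111111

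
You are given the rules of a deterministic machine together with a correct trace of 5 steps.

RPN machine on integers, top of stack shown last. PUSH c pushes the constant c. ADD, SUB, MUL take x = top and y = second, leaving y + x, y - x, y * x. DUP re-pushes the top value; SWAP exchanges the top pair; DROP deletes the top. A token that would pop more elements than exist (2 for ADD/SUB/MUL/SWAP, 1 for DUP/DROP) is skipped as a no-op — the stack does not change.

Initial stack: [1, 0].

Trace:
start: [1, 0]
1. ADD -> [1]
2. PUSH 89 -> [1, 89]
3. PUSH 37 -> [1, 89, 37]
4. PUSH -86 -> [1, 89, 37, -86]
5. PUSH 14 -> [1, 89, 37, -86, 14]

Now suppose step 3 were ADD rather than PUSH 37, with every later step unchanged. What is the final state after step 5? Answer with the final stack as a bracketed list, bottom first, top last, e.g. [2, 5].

[90, -86, 14]

(re-executing from step 3 with the substitution; state before step 3: [1, 89])
3. ADD -> [90]
4. PUSH -86 -> [90, -86]
5. PUSH 14 -> [90, -86, 14]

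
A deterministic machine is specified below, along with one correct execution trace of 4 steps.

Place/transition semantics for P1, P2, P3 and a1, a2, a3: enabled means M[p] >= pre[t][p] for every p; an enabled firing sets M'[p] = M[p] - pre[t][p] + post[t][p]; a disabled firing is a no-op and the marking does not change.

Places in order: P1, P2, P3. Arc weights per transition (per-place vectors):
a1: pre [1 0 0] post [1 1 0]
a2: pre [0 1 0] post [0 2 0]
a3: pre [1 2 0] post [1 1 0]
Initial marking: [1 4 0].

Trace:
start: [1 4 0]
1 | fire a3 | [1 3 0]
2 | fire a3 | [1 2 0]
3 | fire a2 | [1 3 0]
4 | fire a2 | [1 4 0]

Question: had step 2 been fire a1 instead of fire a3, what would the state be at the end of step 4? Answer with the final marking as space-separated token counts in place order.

1 6 0

(re-executing from step 2 with the substitution; state before step 2: [1 3 0])
2 | fire a1 | [1 4 0]
3 | fire a2 | [1 5 0]
4 | fire a2 | [1 6 0]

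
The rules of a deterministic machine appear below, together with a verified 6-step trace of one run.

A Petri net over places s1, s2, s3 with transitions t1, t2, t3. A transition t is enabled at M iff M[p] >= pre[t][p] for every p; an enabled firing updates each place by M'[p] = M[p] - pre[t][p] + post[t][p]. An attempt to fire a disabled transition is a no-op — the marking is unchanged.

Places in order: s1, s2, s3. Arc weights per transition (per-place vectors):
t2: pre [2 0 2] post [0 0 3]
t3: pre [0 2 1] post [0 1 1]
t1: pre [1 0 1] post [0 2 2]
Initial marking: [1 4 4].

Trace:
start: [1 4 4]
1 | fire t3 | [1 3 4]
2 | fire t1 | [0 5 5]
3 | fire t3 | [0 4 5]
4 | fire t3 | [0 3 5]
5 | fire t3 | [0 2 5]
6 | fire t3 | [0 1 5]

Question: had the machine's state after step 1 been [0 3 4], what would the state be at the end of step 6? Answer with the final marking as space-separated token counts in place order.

0 1 4

state after step 1 := [0 3 4]
2 | fire t1 | [0 3 4]
3 | fire t3 | [0 2 4]
4 | fire t3 | [0 1 4]
5 | fire t3 | [0 1 4]
6 | fire t3 | [0 1 4]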